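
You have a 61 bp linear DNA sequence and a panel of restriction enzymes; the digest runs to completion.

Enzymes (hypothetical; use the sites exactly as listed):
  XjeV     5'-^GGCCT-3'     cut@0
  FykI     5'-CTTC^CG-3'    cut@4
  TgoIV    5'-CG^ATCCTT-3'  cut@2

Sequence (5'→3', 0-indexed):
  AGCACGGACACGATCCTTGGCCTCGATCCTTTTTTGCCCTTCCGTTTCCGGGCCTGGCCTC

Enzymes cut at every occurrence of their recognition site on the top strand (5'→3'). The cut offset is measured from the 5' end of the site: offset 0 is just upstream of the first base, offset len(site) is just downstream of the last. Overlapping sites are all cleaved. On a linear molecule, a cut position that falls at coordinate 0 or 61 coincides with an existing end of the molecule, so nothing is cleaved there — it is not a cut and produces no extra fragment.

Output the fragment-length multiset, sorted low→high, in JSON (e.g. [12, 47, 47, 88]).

[5,6,6,7,8,12,17]

Scan for sites:
  XjeV (GGCCT, off=0): starts [18, 50, 55] → cuts [18, 50, 55]
  FykI (CTTCCG, off=4): starts [38] → cuts [42]
  TgoIV (CGATCCTT, off=2): starts [10, 23] → cuts [12, 25]

Pooled cuts: [12, 18, 25, 42, 50, 55]

Fragments:
  [0,12): 12 bp
  [12,18): 6 bp
  [18,25): 7 bp
  [25,42): 17 bp
  [42,50): 8 bp
  [50,55): 5 bp
  [55,61): 6 bp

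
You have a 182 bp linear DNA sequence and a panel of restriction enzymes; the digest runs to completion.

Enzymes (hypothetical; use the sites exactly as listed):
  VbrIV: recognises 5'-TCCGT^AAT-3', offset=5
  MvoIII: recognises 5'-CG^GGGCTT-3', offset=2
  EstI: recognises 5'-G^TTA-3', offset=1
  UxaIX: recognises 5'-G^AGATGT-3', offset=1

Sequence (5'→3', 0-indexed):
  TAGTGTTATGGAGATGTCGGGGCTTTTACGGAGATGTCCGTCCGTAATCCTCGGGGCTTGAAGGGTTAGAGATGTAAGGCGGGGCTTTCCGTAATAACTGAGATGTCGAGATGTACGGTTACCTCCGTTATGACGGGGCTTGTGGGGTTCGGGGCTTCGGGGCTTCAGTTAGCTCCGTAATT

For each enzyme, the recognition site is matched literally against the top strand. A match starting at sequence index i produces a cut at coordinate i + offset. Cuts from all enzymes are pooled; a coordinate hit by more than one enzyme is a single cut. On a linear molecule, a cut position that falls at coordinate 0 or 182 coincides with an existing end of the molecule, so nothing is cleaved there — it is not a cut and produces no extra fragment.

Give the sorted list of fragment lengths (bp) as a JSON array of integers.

[4,4,5,6,8,8,8,8,8,8,9,9,10,10,11,12,12,12,14,16]

Site scan:
  VbrIV (TCCGTAAT, off=5): starts [40, 87, 173] → cuts [45, 92, 178]
  MvoIII (CGGGGCTT, off=2): starts [17, 51, 79, 133, 149, 157] → cuts [19, 53, 81, 135, 151, 159]
  EstI (GTTA, off=1): starts [4, 64, 117, 126, 167] → cuts [5, 65, 118, 127, 168]
  UxaIX (GAGATGT, off=1): starts [10, 30, 68, 99, 107] → cuts [11, 31, 69, 100, 108]

All cut coordinates (distinct, sorted): [5, 11, 19, 31, 45, 53, 65, 69, 81, 92, 100, 108, 118, 127, 135, 151, 159, 168, 178]

Fragments:
  [0,5): 5 bp
  [5,11): 6 bp
  [11,19): 8 bp
  [19,31): 12 bp
  [31,45): 14 bp
  [45,53): 8 bp
  [53,65): 12 bp
  [65,69): 4 bp
  [69,81): 12 bp
  [81,92): 11 bp
  [92,100): 8 bp
  [100,108): 8 bp
  [108,118): 10 bp
  [118,127): 9 bp
  [127,135): 8 bp
  [135,151): 16 bp
  [151,159): 8 bp
  [159,168): 9 bp
  [168,178): 10 bp
  [178,182): 4 bp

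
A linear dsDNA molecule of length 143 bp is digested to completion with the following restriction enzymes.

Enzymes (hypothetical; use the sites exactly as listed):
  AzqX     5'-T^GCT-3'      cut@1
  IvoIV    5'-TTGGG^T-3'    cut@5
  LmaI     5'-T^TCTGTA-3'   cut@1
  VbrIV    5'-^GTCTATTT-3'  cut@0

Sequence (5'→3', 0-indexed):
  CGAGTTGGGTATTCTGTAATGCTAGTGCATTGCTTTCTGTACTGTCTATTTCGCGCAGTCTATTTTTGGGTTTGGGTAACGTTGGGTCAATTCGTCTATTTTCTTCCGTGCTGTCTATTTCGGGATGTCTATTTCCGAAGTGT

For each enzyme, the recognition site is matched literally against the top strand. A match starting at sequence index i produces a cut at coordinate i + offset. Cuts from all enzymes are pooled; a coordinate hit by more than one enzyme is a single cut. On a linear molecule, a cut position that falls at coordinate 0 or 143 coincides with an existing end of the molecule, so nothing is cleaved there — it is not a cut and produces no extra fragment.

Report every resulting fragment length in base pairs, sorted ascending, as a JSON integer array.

[3,3,4,6,7,8,8,9,10,11,13,14,14,16,17]

Site scan:
  AzqX TGCT/1: at [19, 30, 108] ⇒ [20, 31, 109]
  IvoIV TTGGGT/5: at [4, 65, 71, 81] ⇒ [9, 70, 76, 86]
  LmaI TTCTGTA/1: at [11, 34] ⇒ [12, 35]
  VbrIV GTCTATTT/0: at [43, 57, 93, 112, 126] ⇒ [43, 57, 93, 112, 126]

Pooled cuts: [9, 12, 20, 31, 35, 43, 57, 70, 76, 86, 93, 109, 112, 126]

Fragment lengths:
  [0,9): 9 bp
  [9,12): 3 bp
  [12,20): 8 bp
  [20,31): 11 bp
  [31,35): 4 bp
  [35,43): 8 bp
  [43,57): 14 bp
  [57,70): 13 bp
  [70,76): 6 bp
  [76,86): 10 bp
  [86,93): 7 bp
  [93,109): 16 bp
  [109,112): 3 bp
  [112,126): 14 bp
  [126,143): 17 bp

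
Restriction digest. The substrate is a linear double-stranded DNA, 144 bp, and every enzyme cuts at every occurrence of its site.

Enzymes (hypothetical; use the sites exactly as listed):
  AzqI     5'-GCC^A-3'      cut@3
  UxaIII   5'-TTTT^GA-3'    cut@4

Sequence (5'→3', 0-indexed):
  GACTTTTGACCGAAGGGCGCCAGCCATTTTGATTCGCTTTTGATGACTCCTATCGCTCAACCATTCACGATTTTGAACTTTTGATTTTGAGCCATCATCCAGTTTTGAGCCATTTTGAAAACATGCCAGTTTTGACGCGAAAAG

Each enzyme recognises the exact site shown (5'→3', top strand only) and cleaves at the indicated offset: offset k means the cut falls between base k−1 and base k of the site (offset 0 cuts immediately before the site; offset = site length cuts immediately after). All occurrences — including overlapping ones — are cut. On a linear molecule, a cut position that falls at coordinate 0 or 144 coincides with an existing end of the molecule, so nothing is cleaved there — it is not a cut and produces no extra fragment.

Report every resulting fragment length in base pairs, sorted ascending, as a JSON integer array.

[4,5,5,5,5,6,6,7,8,11,11,11,13,14,33]

Per-enzyme occurrences:
  AzqI (GCCA, off=3): starts [18, 22, 90, 108, 124] → cuts [21, 25, 93, 111, 127]
  UxaIII (TTTTGA, off=4): starts [3, 26, 37, 70, 78, 84, 102, 112, 129] → cuts [7, 30, 41, 74, 82, 88, 106, 116, 133]

All cut coordinates (distinct, sorted): [7, 21, 25, 30, 41, 74, 82, 88, 93, 106, 111, 116, 127, 133]

Fragment lengths:
  [0,7): 7 bp
  [7,21): 14 bp
  [21,25): 4 bp
  [25,30): 5 bp
  [30,41): 11 bp
  [41,74): 33 bp
  [74,82): 8 bp
  [82,88): 6 bp
  [88,93): 5 bp
  [93,106): 13 bp
  [106,111): 5 bp
  [111,116): 5 bp
  [116,127): 11 bp
  [127,133): 6 bp
  [133,144): 11 bp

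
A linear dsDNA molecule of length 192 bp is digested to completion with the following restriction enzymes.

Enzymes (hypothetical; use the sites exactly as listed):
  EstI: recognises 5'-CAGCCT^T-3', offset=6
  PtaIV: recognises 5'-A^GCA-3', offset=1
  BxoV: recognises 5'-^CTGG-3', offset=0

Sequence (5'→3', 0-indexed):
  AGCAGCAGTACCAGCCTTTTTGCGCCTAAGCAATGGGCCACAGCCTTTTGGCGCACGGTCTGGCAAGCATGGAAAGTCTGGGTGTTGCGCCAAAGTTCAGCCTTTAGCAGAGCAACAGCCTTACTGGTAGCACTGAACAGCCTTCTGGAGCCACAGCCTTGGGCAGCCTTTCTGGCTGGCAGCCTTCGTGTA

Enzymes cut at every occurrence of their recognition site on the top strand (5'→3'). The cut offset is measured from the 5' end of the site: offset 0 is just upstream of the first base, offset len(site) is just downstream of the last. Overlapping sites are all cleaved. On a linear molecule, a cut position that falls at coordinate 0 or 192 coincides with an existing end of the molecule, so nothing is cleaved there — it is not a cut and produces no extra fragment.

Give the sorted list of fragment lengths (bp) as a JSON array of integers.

[1,1,2,2,3,3,4,5,6,7,7,10,10,10,11,12,13,13,14,15,17,26]

Per-enzyme occurrences:
  EstI (CAGCCTT, off=6): starts [11, 40, 97, 115, 137, 153, 163, 179] → cuts [17, 46, 103, 121, 143, 159, 169, 185]
  PtaIV (AGCA, off=1): starts [0, 3, 28, 65, 105, 110, 128] → cuts [1, 4, 29, 66, 106, 111, 129]
  BxoV (CTGG, off=0): starts [59, 77, 123, 144, 171, 175] → cuts [59, 77, 123, 144, 171, 175]

Pooled cuts: [1, 4, 17, 29, 46, 59, 66, 77, 103, 106, 111, 121, 123, 129, 143, 144, 159, 169, 171, 175, 185]

Fragments:
  [0,1): 1 bp
  [1,4): 3 bp
  [4,17): 13 bp
  [17,29): 12 bp
  [29,46): 17 bp
  [46,59): 13 bp
  [59,66): 7 bp
  [66,77): 11 bp
  [77,103): 26 bp
  [103,106): 3 bp
  [106,111): 5 bp
  [111,121): 10 bp
  [121,123): 2 bp
  [123,129): 6 bp
  [129,143): 14 bp
  [143,144): 1 bp
  [144,159): 15 bp
  [159,169): 10 bp
  [169,171): 2 bp
  [171,175): 4 bp
  [175,185): 10 bp
  [185,192): 7 bp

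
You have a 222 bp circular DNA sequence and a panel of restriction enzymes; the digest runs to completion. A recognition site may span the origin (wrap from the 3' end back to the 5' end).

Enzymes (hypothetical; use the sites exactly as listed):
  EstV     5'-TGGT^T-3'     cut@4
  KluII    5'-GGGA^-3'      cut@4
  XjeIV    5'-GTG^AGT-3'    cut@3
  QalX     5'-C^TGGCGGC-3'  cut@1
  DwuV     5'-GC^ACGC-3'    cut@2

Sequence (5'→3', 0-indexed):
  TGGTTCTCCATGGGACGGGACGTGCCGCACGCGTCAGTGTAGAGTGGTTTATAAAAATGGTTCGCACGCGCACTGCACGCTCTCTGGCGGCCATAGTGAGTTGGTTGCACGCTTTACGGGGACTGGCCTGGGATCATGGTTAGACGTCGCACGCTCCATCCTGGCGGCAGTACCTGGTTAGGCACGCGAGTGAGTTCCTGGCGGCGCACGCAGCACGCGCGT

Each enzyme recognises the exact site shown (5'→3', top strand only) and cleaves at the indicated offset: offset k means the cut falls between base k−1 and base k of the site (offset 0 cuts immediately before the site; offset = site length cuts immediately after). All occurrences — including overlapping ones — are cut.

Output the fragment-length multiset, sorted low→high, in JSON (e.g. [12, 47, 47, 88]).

Scan for sites:
  EstV TGGTT/4: at [0, 44, 57, 101, 136, 174] ⇒ [4, 48, 61, 105, 140, 178]
  KluII GGGA/4: at [11, 16, 118, 129] ⇒ [15, 20, 122, 133]
  XjeIV GTGAGT/3: at [95, 189] ⇒ [98, 192]
  QalX CTGGCGGC/1: at [83, 160, 197] ⇒ [84, 161, 198]
  DwuV GCACGC/2: at [26, 63, 74, 106, 148, 181, 205, 212] ⇒ [28, 65, 76, 108, 150, 183, 207, 214]

All cut coordinates (distinct, sorted): [4, 15, 20, 28, 48, 61, 65, 76, 84, 98, 105, 108, 122, 133, 140, 150, 161, 178, 183, 192, 198, 207, 214]

Fragment lengths:
  4→15: 11 bp
  15→20: 5 bp
  20→28: 8 bp
  28→48: 20 bp
  48→61: 13 bp
  61→65: 4 bp
  65→76: 11 bp
  76→84: 8 bp
  84→98: 14 bp
  98→105: 7 bp
  105→108: 3 bp
  108→122: 14 bp
  122→133: 11 bp
  133→140: 7 bp
  140→150: 10 bp
  150→161: 11 bp
  161→178: 17 bp
  178→183: 5 bp
  183→192: 9 bp
  192→198: 6 bp
  198→207: 9 bp
  207→214: 7 bp
  214→4 (wrap): 222-214+4 = 12 bp

[3,4,5,5,6,7,7,7,8,8,9,9,10,11,11,11,11,12,13,14,14,17,20]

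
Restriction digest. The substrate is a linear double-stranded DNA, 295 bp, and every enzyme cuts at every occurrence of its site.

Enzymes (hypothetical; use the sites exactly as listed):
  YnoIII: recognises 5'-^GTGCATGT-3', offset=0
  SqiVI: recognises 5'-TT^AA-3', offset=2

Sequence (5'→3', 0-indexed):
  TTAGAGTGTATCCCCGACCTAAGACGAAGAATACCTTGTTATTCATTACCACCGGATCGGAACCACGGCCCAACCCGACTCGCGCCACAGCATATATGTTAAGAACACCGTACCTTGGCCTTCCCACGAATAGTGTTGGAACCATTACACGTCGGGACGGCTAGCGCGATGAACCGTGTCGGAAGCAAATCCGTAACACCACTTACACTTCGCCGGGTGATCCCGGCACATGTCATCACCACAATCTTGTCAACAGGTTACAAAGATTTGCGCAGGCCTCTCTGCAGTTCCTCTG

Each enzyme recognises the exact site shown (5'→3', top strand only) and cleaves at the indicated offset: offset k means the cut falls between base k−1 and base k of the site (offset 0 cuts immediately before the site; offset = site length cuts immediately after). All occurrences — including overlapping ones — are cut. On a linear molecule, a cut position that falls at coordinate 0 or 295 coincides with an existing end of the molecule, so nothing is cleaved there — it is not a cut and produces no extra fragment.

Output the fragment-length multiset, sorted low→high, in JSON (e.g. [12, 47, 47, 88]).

[100,195]

Site scan:
  YnoIII (GTGCATGT, off=0): no sites
  SqiVI TTAA/2: at [98] ⇒ [100]

All cut coordinates (distinct, sorted): [100]

Fragments:
  [0,100): 100 bp
  [100,295): 195 bp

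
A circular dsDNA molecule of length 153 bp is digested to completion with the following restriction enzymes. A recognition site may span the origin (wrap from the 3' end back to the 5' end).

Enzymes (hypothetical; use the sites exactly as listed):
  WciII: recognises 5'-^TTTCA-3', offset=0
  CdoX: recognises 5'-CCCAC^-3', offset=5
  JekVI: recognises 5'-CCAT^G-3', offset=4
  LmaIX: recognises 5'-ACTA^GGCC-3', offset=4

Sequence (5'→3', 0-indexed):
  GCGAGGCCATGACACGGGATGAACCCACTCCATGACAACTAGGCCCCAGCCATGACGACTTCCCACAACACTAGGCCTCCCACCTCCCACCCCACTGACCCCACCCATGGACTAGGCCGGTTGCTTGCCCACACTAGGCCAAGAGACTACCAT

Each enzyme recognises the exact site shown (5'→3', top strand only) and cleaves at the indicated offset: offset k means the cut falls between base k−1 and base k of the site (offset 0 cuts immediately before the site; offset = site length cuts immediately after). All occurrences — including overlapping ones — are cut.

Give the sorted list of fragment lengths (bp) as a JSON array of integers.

Scan for sites:
  WciII (TTTCA, off=0): no sites
  CdoX CCCAC/5: at [23, 61, 78, 85, 90, 99, 127] ⇒ [28, 66, 83, 90, 95, 104, 132]
  JekVI CCATG/4: at [6, 29, 49, 104, 149] ⇒ [0, 10, 33, 53, 108]
  LmaIX ACTAGGCC/4: at [37, 69, 110, 132] ⇒ [41, 73, 114, 136]

Pooled cuts: [0, 10, 28, 33, 41, 53, 66, 73, 83, 90, 95, 104, 108, 114, 132, 136]

Fragments:
  0→10: 10 bp
  10→28: 18 bp
  28→33: 5 bp
  33→41: 8 bp
  41→53: 12 bp
  53→66: 13 bp
  66→73: 7 bp
  73→83: 10 bp
  83→90: 7 bp
  90→95: 5 bp
  95→104: 9 bp
  104→108: 4 bp
  108→114: 6 bp
  114→132: 18 bp
  132→136: 4 bp
  136→0 (wrap): 153-136+0 = 17 bp

[4,4,5,5,6,7,7,8,9,10,10,12,13,17,18,18]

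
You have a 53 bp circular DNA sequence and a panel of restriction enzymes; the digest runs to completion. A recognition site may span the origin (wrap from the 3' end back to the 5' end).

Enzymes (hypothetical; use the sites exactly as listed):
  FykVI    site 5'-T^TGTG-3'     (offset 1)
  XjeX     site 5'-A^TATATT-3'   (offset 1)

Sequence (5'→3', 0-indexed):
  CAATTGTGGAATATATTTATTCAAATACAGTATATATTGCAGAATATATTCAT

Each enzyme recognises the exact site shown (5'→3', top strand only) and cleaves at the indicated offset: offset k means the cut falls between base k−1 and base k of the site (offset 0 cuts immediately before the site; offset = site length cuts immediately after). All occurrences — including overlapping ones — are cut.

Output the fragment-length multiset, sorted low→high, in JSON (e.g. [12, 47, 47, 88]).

[7,12,13,21]

Scan for sites:
  FykVI (TTGTG, off=1): starts [3] → cuts [4]
  XjeX (ATATATT, off=1): starts [10, 31, 43] → cuts [11, 32, 44]

All cut coordinates (distinct, sorted): [4, 11, 32, 44]

Fragments:
  4→11: 7 bp
  11→32: 21 bp
  32→44: 12 bp
  44→4 (wrap): 53-44+4 = 13 bp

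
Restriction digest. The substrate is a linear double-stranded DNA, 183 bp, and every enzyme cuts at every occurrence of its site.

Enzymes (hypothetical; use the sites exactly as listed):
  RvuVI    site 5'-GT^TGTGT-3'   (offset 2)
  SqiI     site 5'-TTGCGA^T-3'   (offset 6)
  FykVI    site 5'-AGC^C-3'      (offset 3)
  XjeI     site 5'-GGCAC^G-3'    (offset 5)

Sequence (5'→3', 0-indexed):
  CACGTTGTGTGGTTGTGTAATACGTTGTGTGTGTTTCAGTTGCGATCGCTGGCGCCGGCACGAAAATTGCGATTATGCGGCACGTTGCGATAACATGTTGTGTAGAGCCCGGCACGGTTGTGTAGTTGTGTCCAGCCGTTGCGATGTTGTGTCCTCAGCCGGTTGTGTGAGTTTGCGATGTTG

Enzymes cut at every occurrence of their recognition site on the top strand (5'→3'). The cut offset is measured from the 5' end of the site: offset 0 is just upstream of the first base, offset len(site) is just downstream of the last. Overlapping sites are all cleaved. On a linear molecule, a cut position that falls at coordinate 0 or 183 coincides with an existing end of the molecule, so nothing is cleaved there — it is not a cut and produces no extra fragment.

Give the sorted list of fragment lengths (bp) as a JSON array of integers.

[3,3,4,5,5,7,7,8,8,8,8,10,10,11,11,12,12,15,16,20]

Scan for sites:
  RvuVI (GTTGTGT, off=2): starts [3, 11, 23, 96, 116, 124, 145, 161] → cuts [5, 13, 25, 98, 118, 126, 147, 163]
  SqiI (TTGCGAT, off=6): starts [39, 66, 84, 138, 172] → cuts [45, 72, 90, 144, 178]
  FykVI (AGCC, off=3): starts [105, 133, 156] → cuts [108, 136, 159]
  XjeI (GGCACG, off=5): starts [56, 78, 110] → cuts [61, 83, 115]

All cut coordinates (distinct, sorted): [5, 13, 25, 45, 61, 72, 83, 90, 98, 108, 115, 118, 126, 136, 144, 147, 159, 163, 178]

Fragments:
  [0,5): 5 bp
  [5,13): 8 bp
  [13,25): 12 bp
  [25,45): 20 bp
  [45,61): 16 bp
  [61,72): 11 bp
  [72,83): 11 bp
  [83,90): 7 bp
  [90,98): 8 bp
  [98,108): 10 bp
  [108,115): 7 bp
  [115,118): 3 bp
  [118,126): 8 bp
  [126,136): 10 bp
  [136,144): 8 bp
  [144,147): 3 bp
  [147,159): 12 bp
  [159,163): 4 bp
  [163,178): 15 bp
  [178,183): 5 bp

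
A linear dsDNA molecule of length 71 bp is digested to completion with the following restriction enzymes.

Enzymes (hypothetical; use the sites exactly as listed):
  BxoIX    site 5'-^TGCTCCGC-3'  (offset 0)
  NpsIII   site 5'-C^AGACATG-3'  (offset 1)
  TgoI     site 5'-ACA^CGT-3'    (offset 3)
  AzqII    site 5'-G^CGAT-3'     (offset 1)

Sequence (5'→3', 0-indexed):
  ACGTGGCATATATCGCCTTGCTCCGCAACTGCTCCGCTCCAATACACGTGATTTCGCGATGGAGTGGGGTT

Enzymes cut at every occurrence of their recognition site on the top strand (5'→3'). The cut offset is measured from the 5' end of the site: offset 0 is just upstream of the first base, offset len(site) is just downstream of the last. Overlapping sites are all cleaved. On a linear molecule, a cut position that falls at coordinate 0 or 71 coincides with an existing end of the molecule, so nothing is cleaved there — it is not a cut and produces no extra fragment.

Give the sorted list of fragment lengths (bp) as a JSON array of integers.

[10,11,15,17,18]

Scan for sites:
  BxoIX TGCTCCGC/0: at [18, 29] ⇒ [18, 29]
  NpsIII (CAGACATG, off=1): no sites
  TgoI ACACGT/3: at [43] ⇒ [46]
  AzqII GCGAT/1: at [55] ⇒ [56]

All cut coordinates (distinct, sorted): [18, 29, 46, 56]

Fragments:
  [0,18): 18 bp
  [18,29): 11 bp
  [29,46): 17 bp
  [46,56): 10 bp
  [56,71): 15 bp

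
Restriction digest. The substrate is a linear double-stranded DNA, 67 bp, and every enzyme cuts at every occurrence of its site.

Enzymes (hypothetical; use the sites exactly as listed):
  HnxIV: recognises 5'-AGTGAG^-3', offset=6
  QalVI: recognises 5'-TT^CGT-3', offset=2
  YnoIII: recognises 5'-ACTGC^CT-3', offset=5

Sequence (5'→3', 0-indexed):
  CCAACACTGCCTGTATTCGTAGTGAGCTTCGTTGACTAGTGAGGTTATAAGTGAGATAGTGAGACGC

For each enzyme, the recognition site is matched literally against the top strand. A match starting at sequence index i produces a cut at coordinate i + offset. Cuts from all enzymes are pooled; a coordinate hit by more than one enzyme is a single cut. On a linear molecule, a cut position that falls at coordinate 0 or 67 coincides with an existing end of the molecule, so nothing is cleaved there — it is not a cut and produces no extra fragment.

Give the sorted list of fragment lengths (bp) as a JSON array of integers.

Scan for sites:
  HnxIV (AGTGAG, off=6): starts [20, 37, 49, 57] → cuts [26, 43, 55, 63]
  QalVI (TTCGT, off=2): starts [15, 27] → cuts [17, 29]
  YnoIII (ACTGCCT, off=5): starts [5] → cuts [10]

All cut coordinates (distinct, sorted): [10, 17, 26, 29, 43, 55, 63]

Fragment lengths:
  [0,10): 10 bp
  [10,17): 7 bp
  [17,26): 9 bp
  [26,29): 3 bp
  [29,43): 14 bp
  [43,55): 12 bp
  [55,63): 8 bp
  [63,67): 4 bp

[3,4,7,8,9,10,12,14]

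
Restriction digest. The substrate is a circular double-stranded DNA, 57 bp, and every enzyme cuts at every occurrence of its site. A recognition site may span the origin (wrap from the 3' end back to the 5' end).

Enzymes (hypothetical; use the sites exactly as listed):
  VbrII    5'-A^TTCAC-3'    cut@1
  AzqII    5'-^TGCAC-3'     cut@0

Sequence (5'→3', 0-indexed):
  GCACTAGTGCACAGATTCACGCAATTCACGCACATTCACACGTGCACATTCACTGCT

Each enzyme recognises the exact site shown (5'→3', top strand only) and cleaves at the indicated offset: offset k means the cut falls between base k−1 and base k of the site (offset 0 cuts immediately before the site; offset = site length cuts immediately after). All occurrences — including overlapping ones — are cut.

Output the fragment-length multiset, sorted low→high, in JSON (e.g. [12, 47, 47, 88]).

[6,8,8,8,8,9,10]

Scan for sites:
  VbrII ATTCAC/1: at [14, 23, 33, 47] ⇒ [15, 24, 34, 48]
  AzqII TGCAC/0: at [7, 42, 56] ⇒ [7, 42, 56]

Pooled cuts: [7, 15, 24, 34, 42, 48, 56]

Fragment lengths:
  7→15: 8 bp
  15→24: 9 bp
  24→34: 10 bp
  34→42: 8 bp
  42→48: 6 bp
  48→56: 8 bp
  56→7 (wrap): 57-56+7 = 8 bp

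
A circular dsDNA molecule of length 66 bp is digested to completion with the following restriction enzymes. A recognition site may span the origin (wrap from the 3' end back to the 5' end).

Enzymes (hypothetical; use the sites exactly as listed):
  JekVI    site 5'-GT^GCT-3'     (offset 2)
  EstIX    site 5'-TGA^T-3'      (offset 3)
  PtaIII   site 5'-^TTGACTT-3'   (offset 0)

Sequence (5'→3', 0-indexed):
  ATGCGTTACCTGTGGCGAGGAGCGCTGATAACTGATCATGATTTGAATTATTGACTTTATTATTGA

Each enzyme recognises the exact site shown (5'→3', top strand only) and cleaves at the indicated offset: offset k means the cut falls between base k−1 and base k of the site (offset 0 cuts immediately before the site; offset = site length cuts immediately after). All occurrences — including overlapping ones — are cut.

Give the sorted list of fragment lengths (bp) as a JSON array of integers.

Per-enzyme occurrences:
  JekVI (GTGCT, off=2): no sites
  EstIX (TGAT, off=3): starts [25, 32, 38] → cuts [28, 35, 41]
  PtaIII (TTGACTT, off=0): starts [50] → cuts [50]

All cut coordinates (distinct, sorted): [28, 35, 41, 50]

Fragment lengths:
  28→35: 7 bp
  35→41: 6 bp
  41→50: 9 bp
  50→28 (wrap): 66-50+28 = 44 bp

[6,7,9,44]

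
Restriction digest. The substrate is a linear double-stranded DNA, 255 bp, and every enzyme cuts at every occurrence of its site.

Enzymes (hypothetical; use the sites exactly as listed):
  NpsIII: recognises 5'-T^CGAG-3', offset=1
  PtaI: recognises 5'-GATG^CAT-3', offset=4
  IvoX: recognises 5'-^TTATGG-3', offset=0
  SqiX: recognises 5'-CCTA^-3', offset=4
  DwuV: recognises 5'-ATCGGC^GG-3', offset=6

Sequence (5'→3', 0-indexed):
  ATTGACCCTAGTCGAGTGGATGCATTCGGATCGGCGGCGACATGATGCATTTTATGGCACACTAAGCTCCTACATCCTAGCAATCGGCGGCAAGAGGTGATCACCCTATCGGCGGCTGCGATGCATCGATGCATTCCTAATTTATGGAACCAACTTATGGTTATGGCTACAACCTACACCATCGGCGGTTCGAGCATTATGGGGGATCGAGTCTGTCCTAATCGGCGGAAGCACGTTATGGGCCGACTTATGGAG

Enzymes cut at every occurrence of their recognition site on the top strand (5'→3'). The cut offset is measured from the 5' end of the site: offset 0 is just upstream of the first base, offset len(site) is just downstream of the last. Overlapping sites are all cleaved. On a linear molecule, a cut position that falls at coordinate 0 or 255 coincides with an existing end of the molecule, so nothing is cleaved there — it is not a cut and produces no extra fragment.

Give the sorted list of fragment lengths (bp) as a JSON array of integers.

Scan for sites:
  NpsIII (TCGAG, off=1): starts [11, 189, 206] → cuts [12, 190, 207]
  PtaI (GATGCAT, off=4): starts [18, 43, 119, 127] → cuts [22, 47, 123, 131]
  IvoX (TTATGG, off=0): starts [51, 141, 154, 160, 196, 235, 247] → cuts [51, 141, 154, 160, 196, 235, 247]
  SqiX (CCTA, off=4): starts [6, 68, 75, 104, 135, 172, 216] → cuts [10, 72, 79, 108, 139, 176, 220]
  DwuV (ATCGGCGG, off=6): starts [29, 82, 107, 180, 220] → cuts [35, 88, 113, 186, 226]

Pooled cuts: [10, 12, 22, 35, 47, 51, 72, 79, 88, 108, 113, 123, 131, 139, 141, 154, 160, 176, 186, 190, 196, 207, 220, 226, 235, 247]

Fragment lengths:
  [0,10): 10 bp
  [10,12): 2 bp
  [12,22): 10 bp
  [22,35): 13 bp
  [35,47): 12 bp
  [47,51): 4 bp
  [51,72): 21 bp
  [72,79): 7 bp
  [79,88): 9 bp
  [88,108): 20 bp
  [108,113): 5 bp
  [113,123): 10 bp
  [123,131): 8 bp
  [131,139): 8 bp
  [139,141): 2 bp
  [141,154): 13 bp
  [154,160): 6 bp
  [160,176): 16 bp
  [176,186): 10 bp
  [186,190): 4 bp
  [190,196): 6 bp
  [196,207): 11 bp
  [207,220): 13 bp
  [220,226): 6 bp
  [226,235): 9 bp
  [235,247): 12 bp
  [247,255): 8 bp

[2,2,4,4,5,6,6,6,7,8,8,8,9,9,10,10,10,10,11,12,12,13,13,13,16,20,21]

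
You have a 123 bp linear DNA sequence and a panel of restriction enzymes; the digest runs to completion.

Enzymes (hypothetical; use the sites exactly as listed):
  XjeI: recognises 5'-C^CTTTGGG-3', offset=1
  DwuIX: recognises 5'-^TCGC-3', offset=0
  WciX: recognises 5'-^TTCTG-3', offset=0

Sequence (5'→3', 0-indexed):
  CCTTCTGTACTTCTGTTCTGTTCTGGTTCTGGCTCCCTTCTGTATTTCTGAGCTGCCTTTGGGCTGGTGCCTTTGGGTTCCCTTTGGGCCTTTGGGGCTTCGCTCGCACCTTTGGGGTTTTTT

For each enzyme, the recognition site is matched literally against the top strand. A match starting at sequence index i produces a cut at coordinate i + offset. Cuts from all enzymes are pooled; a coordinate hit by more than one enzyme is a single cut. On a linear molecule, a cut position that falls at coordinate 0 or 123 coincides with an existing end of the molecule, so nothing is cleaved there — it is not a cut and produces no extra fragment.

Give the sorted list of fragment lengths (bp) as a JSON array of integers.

[2,4,5,5,6,6,8,8,8,10,11,11,11,14,14]

Site scan:
  XjeI (CCTTTGGG, off=1): starts [55, 69, 80, 88, 108] → cuts [56, 70, 81, 89, 109]
  DwuIX (TCGC, off=0): starts [99, 103] → cuts [99, 103]
  WciX (TTCTG, off=0): starts [2, 10, 15, 20, 26, 37, 45] → cuts [2, 10, 15, 20, 26, 37, 45]

All cut coordinates (distinct, sorted): [2, 10, 15, 20, 26, 37, 45, 56, 70, 81, 89, 99, 103, 109]

Fragments:
  [0,2): 2 bp
  [2,10): 8 bp
  [10,15): 5 bp
  [15,20): 5 bp
  [20,26): 6 bp
  [26,37): 11 bp
  [37,45): 8 bp
  [45,56): 11 bp
  [56,70): 14 bp
  [70,81): 11 bp
  [81,89): 8 bp
  [89,99): 10 bp
  [99,103): 4 bp
  [103,109): 6 bp
  [109,123): 14 bp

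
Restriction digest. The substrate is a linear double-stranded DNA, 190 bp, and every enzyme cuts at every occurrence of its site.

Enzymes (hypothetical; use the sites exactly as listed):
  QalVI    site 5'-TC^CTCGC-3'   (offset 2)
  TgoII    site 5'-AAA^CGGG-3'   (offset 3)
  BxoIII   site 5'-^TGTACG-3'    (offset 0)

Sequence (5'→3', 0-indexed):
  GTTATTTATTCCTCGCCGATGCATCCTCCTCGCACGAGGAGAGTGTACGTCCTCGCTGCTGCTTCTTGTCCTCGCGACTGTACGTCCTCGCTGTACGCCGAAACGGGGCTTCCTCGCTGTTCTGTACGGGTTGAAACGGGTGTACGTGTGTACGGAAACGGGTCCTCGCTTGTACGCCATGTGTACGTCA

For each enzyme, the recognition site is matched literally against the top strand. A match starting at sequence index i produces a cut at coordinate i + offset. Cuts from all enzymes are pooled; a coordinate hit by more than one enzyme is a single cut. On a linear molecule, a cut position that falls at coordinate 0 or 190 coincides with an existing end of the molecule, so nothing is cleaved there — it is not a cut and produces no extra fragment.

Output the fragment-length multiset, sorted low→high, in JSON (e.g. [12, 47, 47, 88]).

[4,5,6,6,8,8,8,8,9,9,10,10,11,11,12,14,15,17,19]

Scan for sites:
  QalVI TCCTCGC/2: at [9, 26, 49, 68, 84, 110, 162] ⇒ [11, 28, 51, 70, 86, 112, 164]
  TgoII AAACGGG/3: at [100, 133, 155] ⇒ [103, 136, 158]
  BxoIII TGTACG/0: at [43, 78, 91, 122, 140, 148, 170, 181] ⇒ [43, 78, 91, 122, 140, 148, 170, 181]

Pooled cuts: [11, 28, 43, 51, 70, 78, 86, 91, 103, 112, 122, 136, 140, 148, 158, 164, 170, 181]

Fragment lengths:
  [0,11): 11 bp
  [11,28): 17 bp
  [28,43): 15 bp
  [43,51): 8 bp
  [51,70): 19 bp
  [70,78): 8 bp
  [78,86): 8 bp
  [86,91): 5 bp
  [91,103): 12 bp
  [103,112): 9 bp
  [112,122): 10 bp
  [122,136): 14 bp
  [136,140): 4 bp
  [140,148): 8 bp
  [148,158): 10 bp
  [158,164): 6 bp
  [164,170): 6 bp
  [170,181): 11 bp
  [181,190): 9 bp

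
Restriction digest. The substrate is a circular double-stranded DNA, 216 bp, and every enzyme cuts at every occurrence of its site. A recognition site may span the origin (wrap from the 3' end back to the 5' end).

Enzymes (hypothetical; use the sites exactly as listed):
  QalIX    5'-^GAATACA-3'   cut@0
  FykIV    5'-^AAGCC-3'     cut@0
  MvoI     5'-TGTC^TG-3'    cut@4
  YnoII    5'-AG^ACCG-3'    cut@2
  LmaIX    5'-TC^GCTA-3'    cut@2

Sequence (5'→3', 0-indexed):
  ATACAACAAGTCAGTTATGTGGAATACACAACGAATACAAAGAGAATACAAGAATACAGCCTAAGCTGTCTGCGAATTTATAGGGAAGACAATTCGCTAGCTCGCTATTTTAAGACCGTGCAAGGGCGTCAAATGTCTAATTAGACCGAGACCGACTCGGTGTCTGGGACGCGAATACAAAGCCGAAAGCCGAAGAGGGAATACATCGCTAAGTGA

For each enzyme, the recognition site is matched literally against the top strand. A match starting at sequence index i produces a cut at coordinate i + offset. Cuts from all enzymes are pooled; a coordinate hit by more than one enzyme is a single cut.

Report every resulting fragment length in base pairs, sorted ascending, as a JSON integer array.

Per-enzyme occurrences:
  QalIX (GAATACA, off=0): starts [21, 32, 43, 51, 172, 198, 214] → cuts [21, 32, 43, 51, 172, 198, 214]
  FykIV (AAGCC, off=0): starts [179, 186] → cuts [179, 186]
  MvoI (TGTCTG, off=4): starts [66, 160] → cuts [70, 164]
  YnoII (AGACCG, off=2): starts [112, 142, 148] → cuts [114, 144, 150]
  LmaIX (TCGCTA, off=2): starts [93, 101, 205] → cuts [95, 103, 207]

All cut coordinates (distinct, sorted): [21, 32, 43, 51, 70, 95, 103, 114, 144, 150, 164, 172, 179, 186, 198, 207, 214]

Fragment lengths:
  21→32: 11 bp
  32→43: 11 bp
  43→51: 8 bp
  51→70: 19 bp
  70→95: 25 bp
  95→103: 8 bp
  103→114: 11 bp
  114→144: 30 bp
  144→150: 6 bp
  150→164: 14 bp
  164→172: 8 bp
  172→179: 7 bp
  179→186: 7 bp
  186→198: 12 bp
  198→207: 9 bp
  207→214: 7 bp
  214→21 (wrap): 216-214+21 = 23 bp

[6,7,7,7,8,8,8,9,11,11,11,12,14,19,23,25,30]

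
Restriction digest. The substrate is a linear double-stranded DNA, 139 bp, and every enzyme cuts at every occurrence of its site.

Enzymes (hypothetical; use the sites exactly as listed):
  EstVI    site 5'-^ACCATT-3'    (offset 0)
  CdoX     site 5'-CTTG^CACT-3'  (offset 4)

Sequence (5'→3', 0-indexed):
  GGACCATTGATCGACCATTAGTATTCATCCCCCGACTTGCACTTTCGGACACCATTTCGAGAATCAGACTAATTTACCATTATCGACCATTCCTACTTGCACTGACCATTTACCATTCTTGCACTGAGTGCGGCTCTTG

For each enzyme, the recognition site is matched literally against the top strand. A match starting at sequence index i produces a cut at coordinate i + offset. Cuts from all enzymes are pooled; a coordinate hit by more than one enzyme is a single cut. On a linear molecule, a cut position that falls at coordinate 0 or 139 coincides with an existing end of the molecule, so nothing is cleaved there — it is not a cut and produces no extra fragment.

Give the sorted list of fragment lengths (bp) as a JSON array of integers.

[2,5,7,10,10,11,11,14,18,25,26]

Scan for sites:
  EstVI ACCATT/0: at [2, 13, 50, 75, 85, 104, 111] ⇒ [2, 13, 50, 75, 85, 104, 111]
  CdoX CTTGCACT/4: at [35, 95, 117] ⇒ [39, 99, 121]

Pooled cuts: [2, 13, 39, 50, 75, 85, 99, 104, 111, 121]

Fragment lengths:
  [0,2): 2 bp
  [2,13): 11 bp
  [13,39): 26 bp
  [39,50): 11 bp
  [50,75): 25 bp
  [75,85): 10 bp
  [85,99): 14 bp
  [99,104): 5 bp
  [104,111): 7 bp
  [111,121): 10 bp
  [121,139): 18 bp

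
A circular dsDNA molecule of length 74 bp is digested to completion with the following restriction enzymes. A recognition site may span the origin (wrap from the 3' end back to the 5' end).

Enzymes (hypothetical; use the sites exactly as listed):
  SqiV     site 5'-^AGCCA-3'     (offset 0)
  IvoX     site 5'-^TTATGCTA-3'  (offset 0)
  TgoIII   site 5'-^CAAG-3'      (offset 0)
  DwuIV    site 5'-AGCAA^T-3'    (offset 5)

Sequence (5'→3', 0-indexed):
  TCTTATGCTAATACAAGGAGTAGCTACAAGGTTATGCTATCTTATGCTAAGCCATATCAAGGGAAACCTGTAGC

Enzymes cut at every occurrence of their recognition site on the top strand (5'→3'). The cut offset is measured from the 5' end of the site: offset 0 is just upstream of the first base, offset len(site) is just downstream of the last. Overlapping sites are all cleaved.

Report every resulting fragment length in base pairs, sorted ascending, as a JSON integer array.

[5,8,8,10,11,13,19]

Scan for sites:
  SqiV (AGCCA, off=0): starts [49] → cuts [49]
  IvoX (TTATGCTA, off=0): starts [2, 31, 41] → cuts [2, 31, 41]
  TgoIII (CAAG, off=0): starts [13, 26, 57] → cuts [13, 26, 57]
  DwuIV (AGCAAT, off=5): no sites

All cut coordinates (distinct, sorted): [2, 13, 26, 31, 41, 49, 57]

Fragment lengths:
  2→13: 11 bp
  13→26: 13 bp
  26→31: 5 bp
  31→41: 10 bp
  41→49: 8 bp
  49→57: 8 bp
  57→2 (wrap): 74-57+2 = 19 bp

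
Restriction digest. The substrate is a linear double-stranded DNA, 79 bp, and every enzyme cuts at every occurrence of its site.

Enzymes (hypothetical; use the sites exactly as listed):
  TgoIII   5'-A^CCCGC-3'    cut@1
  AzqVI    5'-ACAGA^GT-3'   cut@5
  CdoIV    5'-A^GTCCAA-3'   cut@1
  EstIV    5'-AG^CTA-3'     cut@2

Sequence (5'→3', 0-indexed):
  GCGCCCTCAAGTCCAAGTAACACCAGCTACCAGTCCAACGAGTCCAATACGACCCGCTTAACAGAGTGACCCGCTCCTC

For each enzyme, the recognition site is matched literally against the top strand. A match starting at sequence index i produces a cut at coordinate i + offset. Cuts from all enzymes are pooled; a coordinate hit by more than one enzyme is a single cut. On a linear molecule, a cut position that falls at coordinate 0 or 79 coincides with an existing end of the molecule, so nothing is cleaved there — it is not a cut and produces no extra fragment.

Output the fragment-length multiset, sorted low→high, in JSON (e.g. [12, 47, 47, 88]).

[4,6,9,10,10,11,13,16]

Site scan:
  TgoIII ACCCGC/1: at [51, 68] ⇒ [52, 69]
  AzqVI ACAGAGT/5: at [60] ⇒ [65]
  CdoIV AGTCCAA/1: at [9, 31, 40] ⇒ [10, 32, 41]
  EstIV AGCTA/2: at [24] ⇒ [26]

All cut coordinates (distinct, sorted): [10, 26, 32, 41, 52, 65, 69]

Fragments:
  [0,10): 10 bp
  [10,26): 16 bp
  [26,32): 6 bp
  [32,41): 9 bp
  [41,52): 11 bp
  [52,65): 13 bp
  [65,69): 4 bp
  [69,79): 10 bp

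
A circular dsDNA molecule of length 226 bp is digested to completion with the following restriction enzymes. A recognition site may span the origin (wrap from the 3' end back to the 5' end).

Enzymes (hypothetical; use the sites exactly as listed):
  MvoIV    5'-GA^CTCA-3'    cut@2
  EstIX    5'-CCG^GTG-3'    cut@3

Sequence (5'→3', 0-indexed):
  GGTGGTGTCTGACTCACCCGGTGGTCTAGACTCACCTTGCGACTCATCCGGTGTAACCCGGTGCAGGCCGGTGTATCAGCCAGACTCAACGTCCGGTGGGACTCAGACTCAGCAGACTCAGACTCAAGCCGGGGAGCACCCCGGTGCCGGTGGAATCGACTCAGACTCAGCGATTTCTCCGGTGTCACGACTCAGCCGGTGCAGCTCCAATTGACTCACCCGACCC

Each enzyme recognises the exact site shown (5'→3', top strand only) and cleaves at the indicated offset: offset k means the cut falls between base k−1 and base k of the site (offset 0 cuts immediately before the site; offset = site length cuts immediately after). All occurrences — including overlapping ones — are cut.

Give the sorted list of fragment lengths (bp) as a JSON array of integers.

[6,6,6,6,6,8,8,8,9,9,10,10,10,10,11,11,12,13,14,16,16,21]

Site scan:
  MvoIV (GACTCA, off=2): starts [10, 28, 40, 82, 99, 105, 114, 120, 157, 163, 188, 212] → cuts [12, 30, 42, 84, 101, 107, 116, 122, 159, 165, 190, 214]
  EstIX (CCGGTG, off=3): starts [17, 47, 57, 67, 92, 140, 146, 178, 195, 224] → cuts [1, 20, 50, 60, 70, 95, 143, 149, 181, 198]

Pooled cuts: [1, 12, 20, 30, 42, 50, 60, 70, 84, 95, 101, 107, 116, 122, 143, 149, 159, 165, 181, 190, 198, 214]

Fragment lengths:
  1→12: 11 bp
  12→20: 8 bp
  20→30: 10 bp
  30→42: 12 bp
  42→50: 8 bp
  50→60: 10 bp
  60→70: 10 bp
  70→84: 14 bp
  84→95: 11 bp
  95→101: 6 bp
  101→107: 6 bp
  107→116: 9 bp
  116→122: 6 bp
  122→143: 21 bp
  143→149: 6 bp
  149→159: 10 bp
  159→165: 6 bp
  165→181: 16 bp
  181→190: 9 bp
  190→198: 8 bp
  198→214: 16 bp
  214→1 (wrap): 226-214+1 = 13 bp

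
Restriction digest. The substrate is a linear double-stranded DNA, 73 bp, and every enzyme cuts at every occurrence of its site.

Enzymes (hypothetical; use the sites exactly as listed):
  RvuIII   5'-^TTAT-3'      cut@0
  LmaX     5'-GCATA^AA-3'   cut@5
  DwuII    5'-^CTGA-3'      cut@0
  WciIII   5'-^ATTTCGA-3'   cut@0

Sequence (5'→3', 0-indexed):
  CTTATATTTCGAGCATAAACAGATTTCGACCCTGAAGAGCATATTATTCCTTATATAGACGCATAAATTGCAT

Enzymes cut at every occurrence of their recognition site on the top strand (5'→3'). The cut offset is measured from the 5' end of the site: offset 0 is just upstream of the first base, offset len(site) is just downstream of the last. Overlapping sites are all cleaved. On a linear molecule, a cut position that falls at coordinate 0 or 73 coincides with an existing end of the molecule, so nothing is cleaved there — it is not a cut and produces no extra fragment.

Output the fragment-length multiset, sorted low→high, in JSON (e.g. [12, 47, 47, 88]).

[1,4,5,7,8,9,12,12,15]

Per-enzyme occurrences:
  RvuIII TTAT/0: at [1, 43, 50] ⇒ [1, 43, 50]
  LmaX GCATAAA/5: at [12, 60] ⇒ [17, 65]
  DwuII CTGA/0: at [31] ⇒ [31]
  WciIII ATTTCGA/0: at [5, 22] ⇒ [5, 22]

All cut coordinates (distinct, sorted): [1, 5, 17, 22, 31, 43, 50, 65]

Fragment lengths:
  [0,1): 1 bp
  [1,5): 4 bp
  [5,17): 12 bp
  [17,22): 5 bp
  [22,31): 9 bp
  [31,43): 12 bp
  [43,50): 7 bp
  [50,65): 15 bp
  [65,73): 8 bp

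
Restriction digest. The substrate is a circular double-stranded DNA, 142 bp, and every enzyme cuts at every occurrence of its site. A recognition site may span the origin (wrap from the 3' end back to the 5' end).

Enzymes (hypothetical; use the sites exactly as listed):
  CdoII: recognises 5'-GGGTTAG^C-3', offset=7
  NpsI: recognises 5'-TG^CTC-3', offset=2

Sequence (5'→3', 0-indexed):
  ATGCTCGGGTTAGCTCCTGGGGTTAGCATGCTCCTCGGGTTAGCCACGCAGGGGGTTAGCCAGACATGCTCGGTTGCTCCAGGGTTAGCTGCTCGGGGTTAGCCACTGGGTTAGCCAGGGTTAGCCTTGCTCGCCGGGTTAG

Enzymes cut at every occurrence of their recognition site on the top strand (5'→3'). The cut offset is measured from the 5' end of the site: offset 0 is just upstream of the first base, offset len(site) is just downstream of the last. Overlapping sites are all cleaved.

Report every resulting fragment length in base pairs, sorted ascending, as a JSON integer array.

[3,4,5,8,9,10,10,11,12,12,13,13,16,16]

Site scan:
  CdoII (GGGTTAGC, off=7): starts [6, 19, 36, 52, 81, 95, 107, 117] → cuts [13, 26, 43, 59, 88, 102, 114, 124]
  NpsI (TGCTC, off=2): starts [1, 28, 66, 74, 89, 127] → cuts [3, 30, 68, 76, 91, 129]

All cut coordinates (distinct, sorted): [3, 13, 26, 30, 43, 59, 68, 76, 88, 91, 102, 114, 124, 129]

Fragment lengths:
  3→13: 10 bp
  13→26: 13 bp
  26→30: 4 bp
  30→43: 13 bp
  43→59: 16 bp
  59→68: 9 bp
  68→76: 8 bp
  76→88: 12 bp
  88→91: 3 bp
  91→102: 11 bp
  102→114: 12 bp
  114→124: 10 bp
  124→129: 5 bp
  129→3 (wrap): 142-129+3 = 16 bp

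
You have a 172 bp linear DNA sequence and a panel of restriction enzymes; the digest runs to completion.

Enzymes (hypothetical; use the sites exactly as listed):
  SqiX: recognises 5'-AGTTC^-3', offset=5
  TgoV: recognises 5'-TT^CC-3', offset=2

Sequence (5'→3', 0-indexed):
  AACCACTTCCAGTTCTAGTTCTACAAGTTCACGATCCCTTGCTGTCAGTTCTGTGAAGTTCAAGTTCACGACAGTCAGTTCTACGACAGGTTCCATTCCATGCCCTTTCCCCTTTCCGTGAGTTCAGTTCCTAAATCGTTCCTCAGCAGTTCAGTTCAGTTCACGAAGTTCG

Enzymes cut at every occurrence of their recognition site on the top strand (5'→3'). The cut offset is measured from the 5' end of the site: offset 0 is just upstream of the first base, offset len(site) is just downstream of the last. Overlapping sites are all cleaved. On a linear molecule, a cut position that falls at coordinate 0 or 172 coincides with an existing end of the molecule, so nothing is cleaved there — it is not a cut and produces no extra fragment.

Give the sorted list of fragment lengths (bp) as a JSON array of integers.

Site scan:
  SqiX AGTTC/5: at [10, 16, 25, 46, 56, 62, 76, 120, 125, 147, 152, 157, 166] ⇒ [15, 21, 30, 51, 61, 67, 81, 125, 130, 152, 157, 162, 171]
  TgoV TTCC/2: at [6, 90, 95, 106, 113, 127, 138] ⇒ [8, 92, 97, 108, 115, 129, 140]

All cut coordinates (distinct, sorted): [8, 15, 21, 30, 51, 61, 67, 81, 92, 97, 108, 115, 125, 129, 130, 140, 152, 157, 162, 171]

Fragments:
  [0,8): 8 bp
  [8,15): 7 bp
  [15,21): 6 bp
  [21,30): 9 bp
  [30,51): 21 bp
  [51,61): 10 bp
  [61,67): 6 bp
  [67,81): 14 bp
  [81,92): 11 bp
  [92,97): 5 bp
  [97,108): 11 bp
  [108,115): 7 bp
  [115,125): 10 bp
  [125,129): 4 bp
  [129,130): 1 bp
  [130,140): 10 bp
  [140,152): 12 bp
  [152,157): 5 bp
  [157,162): 5 bp
  [162,171): 9 bp
  [171,172): 1 bp

[1,1,4,5,5,5,6,6,7,7,8,9,9,10,10,10,11,11,12,14,21]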